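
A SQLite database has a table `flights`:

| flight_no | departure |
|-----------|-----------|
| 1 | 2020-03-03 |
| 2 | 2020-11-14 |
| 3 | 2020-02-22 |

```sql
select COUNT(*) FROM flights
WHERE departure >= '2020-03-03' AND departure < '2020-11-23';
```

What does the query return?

Rows in [2020-03-03, 2020-11-23): 2020-03-03, 2020-11-14 → 2 rows.

2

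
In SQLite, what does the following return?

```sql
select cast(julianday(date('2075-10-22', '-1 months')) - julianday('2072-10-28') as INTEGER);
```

Adding -1 month to 2075-10-22 gives 2075-09-22.
3 days remain in October 2072 after the 28th (31 − 28).
Full months from November 2072 through August 2075 contribute their day counts.
Then 22 days into September 2075.
Total: 3 + 30 + 31 + 31 + 28 + 31 + 30 + 31 + 30 + 31 + 31 + 30 + 31 + 30 + 31 + 31 + 28 + 31 + 30 + 31 + 30 + 31 + 31 + 30 + 31 + 30 + 31 + 31 + 28 + 31 + 30 + 31 + 30 + 31 + 31 + 22 = 1059.

1059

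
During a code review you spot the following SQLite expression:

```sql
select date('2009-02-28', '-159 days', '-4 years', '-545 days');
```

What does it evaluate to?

Applying '-159 days' to 2009-02-28: counting 159 days back gives 2008-09-22.
Adding -4 years to 2008-09-22 gives 2004-09-22.
Applying '-545 days' to 2004-09-22: counting 545 days back gives 2003-03-27.

2003-03-27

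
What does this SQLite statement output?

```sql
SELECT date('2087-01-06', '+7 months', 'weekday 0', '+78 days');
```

2087-10-27

Adding +7 months to 2087-01-06 gives 2087-08-06.
`weekday 0` advances to the next Sunday; 2087-08-06 is a Wednesday, so it moves forward to 2087-08-10.
Applying '+78 days' to 2087-08-10: counting 78 days forward gives 2087-10-27.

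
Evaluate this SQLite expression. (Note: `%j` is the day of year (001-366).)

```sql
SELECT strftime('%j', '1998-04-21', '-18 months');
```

295

First apply '-18 months': 1998-04-21 → 1996-10-21.
Day-of-year for 1996-10-21: days since 1996-01-01 inclusive = 295, zero-padded to 295.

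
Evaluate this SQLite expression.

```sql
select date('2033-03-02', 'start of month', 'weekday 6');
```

`start of month` rewinds 2033-03-02 to 2033-03-01.
`weekday 6` advances to the next Saturday; 2033-03-01 is a Tuesday, so it moves forward to 2033-03-05.

2033-03-05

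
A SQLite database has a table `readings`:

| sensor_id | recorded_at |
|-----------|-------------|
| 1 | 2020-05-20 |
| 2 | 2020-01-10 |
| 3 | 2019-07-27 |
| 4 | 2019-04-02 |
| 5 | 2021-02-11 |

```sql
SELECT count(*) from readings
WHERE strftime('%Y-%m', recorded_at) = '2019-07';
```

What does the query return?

Rows with year-month 2019-07: 2019-07-27 → 1.

1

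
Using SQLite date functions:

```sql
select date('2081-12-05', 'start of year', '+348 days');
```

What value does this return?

`start of year` rewinds 2081-12-05 to 2081-01-01.
Applying '+348 days' to 2081-01-01: counting 348 days forward gives 2081-12-15.

2081-12-15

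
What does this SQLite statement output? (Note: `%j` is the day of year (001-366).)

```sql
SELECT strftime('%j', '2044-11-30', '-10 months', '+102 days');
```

132

First apply '-10 months', '+102 days': 2044-11-30 → 2044-05-11.
Day-of-year for 2044-05-11: days since 2044-01-01 inclusive = 132, zero-padded to 132.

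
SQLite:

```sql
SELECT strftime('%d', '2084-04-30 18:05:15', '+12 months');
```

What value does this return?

30

First apply '+12 months': 2084-04-30 18:05:15 → 2085-04-30 18:05:15.
`%d` extracts the 2-digit day of month: 30.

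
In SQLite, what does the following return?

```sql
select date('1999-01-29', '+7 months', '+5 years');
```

2004-08-29

Adding +7 months to 1999-01-29 gives 1999-08-29.
Adding +5 years to 1999-08-29 gives 2004-08-29.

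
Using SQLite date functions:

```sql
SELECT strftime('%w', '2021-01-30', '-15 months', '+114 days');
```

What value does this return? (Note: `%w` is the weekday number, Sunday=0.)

First apply '-15 months', '+114 days': 2021-01-30 → 2020-02-21.
2020-02-21 is a Friday; with Sunday=0 that is 5.

5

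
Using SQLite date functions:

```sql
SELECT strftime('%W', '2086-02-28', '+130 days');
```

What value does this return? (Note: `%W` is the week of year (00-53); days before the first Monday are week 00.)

First apply '+130 days': 2086-02-28 → 2086-07-08.
2086-07-08 is a Monday. SQLite's %W counts Mondays since the year started; the result is 27.

27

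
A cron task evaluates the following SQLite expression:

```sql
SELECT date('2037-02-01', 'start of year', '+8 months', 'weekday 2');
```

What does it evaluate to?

2037-09-01

`start of year` rewinds 2037-02-01 to 2037-01-01.
Adding +8 months to 2037-01-01 gives 2037-09-01.
`weekday 2` advances to the next Tuesday; 2037-09-01 is already a Tuesday, so it stays at 2037-09-01.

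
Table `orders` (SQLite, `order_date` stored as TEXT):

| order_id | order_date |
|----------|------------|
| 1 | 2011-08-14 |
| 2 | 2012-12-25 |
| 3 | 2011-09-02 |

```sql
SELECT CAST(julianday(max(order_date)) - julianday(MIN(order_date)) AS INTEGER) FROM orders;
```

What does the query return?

MIN = 2011-08-14, MAX = 2012-12-25.
17 days remain in August 2011 after the 14th (31 − 14).
Full months from September 2011 through November 2012 contribute their day counts.
Then 25 days into December 2012.
Total: 17 + 30 + 31 + 30 + 31 + 31 + 29 + 31 + 30 + 31 + 30 + 31 + 31 + 30 + 31 + 30 + 25 = 499.

499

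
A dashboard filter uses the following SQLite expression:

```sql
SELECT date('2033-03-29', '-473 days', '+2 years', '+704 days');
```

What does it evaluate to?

Applying '-473 days' to 2033-03-29: counting 473 days back gives 2031-12-12.
Adding +2 years to 2031-12-12 gives 2033-12-12.
Applying '+704 days' to 2033-12-12: counting 704 days forward gives 2035-11-16.

2035-11-16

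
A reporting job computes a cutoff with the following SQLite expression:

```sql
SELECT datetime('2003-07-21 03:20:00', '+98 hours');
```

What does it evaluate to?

2003-07-25 05:20:00

+98 hours from 2003-07-21 03:20:00 is 2003-07-25 05:20:00 (crosses midnight).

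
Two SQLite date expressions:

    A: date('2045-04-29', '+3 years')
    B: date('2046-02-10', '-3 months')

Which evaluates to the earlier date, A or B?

A = 2048-04-29.
B = 2045-11-10.
B is earlier.

B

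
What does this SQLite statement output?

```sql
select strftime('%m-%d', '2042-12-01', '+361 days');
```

First apply '+361 days': 2042-12-01 → 2043-11-27.
`%m-%d` extracts the month-day: 11-27.

11-27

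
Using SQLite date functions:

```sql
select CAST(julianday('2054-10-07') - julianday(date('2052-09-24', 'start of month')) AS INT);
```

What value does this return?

766

`start of month` rewinds 2052-09-24 to 2052-09-01.
29 days remain in September 2052 after the 1st (30 − 1).
Full months from October 2052 through September 2054 contribute their day counts.
Then 7 days into October 2054.
Total: 29 + 31 + 30 + 31 + 31 + 28 + 31 + 30 + 31 + 30 + 31 + 31 + 30 + 31 + 30 + 31 + 31 + 28 + 31 + 30 + 31 + 30 + 31 + 31 + 30 + 7 = 766.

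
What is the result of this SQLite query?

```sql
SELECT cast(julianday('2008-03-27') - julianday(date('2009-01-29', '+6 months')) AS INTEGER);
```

Adding +6 months to 2009-01-29 gives 2009-07-29.
4 days remain in March 2008 after the 27th (31 − 27).
Full months from April 2008 through June 2009 contribute their day counts.
Then 29 days into July 2009.
Total: 4 + 30 + 31 + 30 + 31 + 31 + 30 + 31 + 30 + 31 + 31 + 28 + 31 + 30 + 31 + 30 + 29 = 489.
The subtraction is earlier − later, so the result is −489 → -489.

-489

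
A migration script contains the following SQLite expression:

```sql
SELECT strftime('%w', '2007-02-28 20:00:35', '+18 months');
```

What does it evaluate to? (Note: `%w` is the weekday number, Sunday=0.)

4

First apply '+18 months': 2007-02-28 20:00:35 → 2008-08-28 20:00:35.
2008-08-28 is a Thursday; with Sunday=0 that is 4.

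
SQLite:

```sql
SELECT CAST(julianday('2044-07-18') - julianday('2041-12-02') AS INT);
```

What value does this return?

29 days remain in December 2041 after the 2nd (31 − 2).
Full months from January 2042 through June 2044 contribute their day counts.
Then 18 days into July 2044.
Total: 29 + 31 + 28 + 31 + 30 + 31 + 30 + 31 + 31 + 30 + 31 + 30 + 31 + 31 + 28 + 31 + 30 + 31 + 30 + 31 + 31 + 30 + 31 + 30 + 31 + 31 + 29 + 31 + 30 + 31 + 30 + 18 = 959.

959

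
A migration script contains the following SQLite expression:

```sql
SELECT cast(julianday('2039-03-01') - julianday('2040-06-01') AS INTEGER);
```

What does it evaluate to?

30 days remain in March 2039 after the 1st (31 − 1).
Full months from April 2039 through May 2040 contribute their day counts.
Then 1 day into June 2040.
Total: 30 + 30 + 31 + 30 + 31 + 31 + 30 + 31 + 30 + 31 + 31 + 29 + 31 + 30 + 31 + 1 = 458.
The subtraction is earlier − later, so the result is −458 → -458.

-458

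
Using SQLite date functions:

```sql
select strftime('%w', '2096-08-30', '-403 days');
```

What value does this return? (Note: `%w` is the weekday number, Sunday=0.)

0

First apply '-403 days': 2096-08-30 → 2095-07-24.
2095-07-24 is a Sunday; with Sunday=0 that is 0.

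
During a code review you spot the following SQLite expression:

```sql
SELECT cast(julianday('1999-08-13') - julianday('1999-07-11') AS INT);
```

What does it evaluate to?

20 days remain in July 1999 after the 11th (31 − 11).
Then 13 days into August 1999.
Total: 20 + 13 = 33.

33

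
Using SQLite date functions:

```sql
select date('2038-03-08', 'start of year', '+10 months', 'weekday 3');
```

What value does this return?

2038-11-03

`start of year` rewinds 2038-03-08 to 2038-01-01.
Adding +10 months to 2038-01-01 gives 2038-11-01.
`weekday 3` advances to the next Wednesday; 2038-11-01 is a Monday, so it moves forward to 2038-11-03.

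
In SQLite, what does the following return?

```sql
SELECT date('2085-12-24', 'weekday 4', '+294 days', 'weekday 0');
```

2086-10-20

`weekday 4` advances to the next Thursday; 2085-12-24 is a Monday, so it moves forward to 2085-12-27.
Applying '+294 days' to 2085-12-27: counting 294 days forward gives 2086-10-17.
`weekday 0` advances to the next Sunday; 2086-10-17 is a Thursday, so it moves forward to 2086-10-20.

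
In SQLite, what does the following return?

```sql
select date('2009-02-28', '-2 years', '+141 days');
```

2007-07-19

Adding -2 years to 2009-02-28 gives 2007-02-28.
Applying '+141 days' to 2007-02-28: counting 141 days forward gives 2007-07-19.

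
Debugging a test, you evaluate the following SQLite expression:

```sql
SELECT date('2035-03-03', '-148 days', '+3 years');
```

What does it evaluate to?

Applying '-148 days' to 2035-03-03: counting 148 days back gives 2034-10-06.
Adding +3 years to 2034-10-06 gives 2037-10-06.

2037-10-06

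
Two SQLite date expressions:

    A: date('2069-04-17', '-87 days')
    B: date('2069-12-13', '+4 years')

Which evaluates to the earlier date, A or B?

A = 2069-01-20.
B = 2073-12-13.
A is earlier.

A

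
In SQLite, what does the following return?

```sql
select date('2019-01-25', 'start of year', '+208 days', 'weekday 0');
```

`start of year` rewinds 2019-01-25 to 2019-01-01.
Applying '+208 days' to 2019-01-01: counting 208 days forward gives 2019-07-28.
`weekday 0` advances to the next Sunday; 2019-07-28 is already a Sunday, so it stays at 2019-07-28.

2019-07-28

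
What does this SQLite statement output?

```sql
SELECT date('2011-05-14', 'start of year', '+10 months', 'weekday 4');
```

2011-11-03

`start of year` rewinds 2011-05-14 to 2011-01-01.
Adding +10 months to 2011-01-01 gives 2011-11-01.
`weekday 4` advances to the next Thursday; 2011-11-01 is a Tuesday, so it moves forward to 2011-11-03.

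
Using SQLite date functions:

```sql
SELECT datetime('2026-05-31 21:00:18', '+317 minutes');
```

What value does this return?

317 minutes = 5h 17m; +317 minutes from 2026-05-31 21:00:18 is 2026-06-01 02:17:18 (crosses midnight).

2026-06-01 02:17:18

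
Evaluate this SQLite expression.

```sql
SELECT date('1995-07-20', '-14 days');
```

1995-07-06

Going back 14 days within July lands on 1995-07-06.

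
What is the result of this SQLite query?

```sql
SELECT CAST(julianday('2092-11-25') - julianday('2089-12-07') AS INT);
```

1084

24 days remain in December 2089 after the 7th (31 − 7).
Full months from January 2090 through October 2092 contribute their day counts.
Then 25 days into November 2092.
Total: 24 + 31 + 28 + 31 + 30 + 31 + 30 + 31 + 31 + 30 + 31 + 30 + 31 + 31 + 28 + 31 + 30 + 31 + 30 + 31 + 31 + 30 + 31 + 30 + 31 + 31 + 29 + 31 + 30 + 31 + 30 + 31 + 31 + 30 + 31 + 25 = 1084.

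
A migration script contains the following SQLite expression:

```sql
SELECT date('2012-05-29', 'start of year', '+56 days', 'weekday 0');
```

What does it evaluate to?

`start of year` rewinds 2012-05-29 to 2012-01-01.
Applying '+56 days' to 2012-01-01: counting 56 days forward gives 2012-02-26.
`weekday 0` advances to the next Sunday; 2012-02-26 is already a Sunday, so it stays at 2012-02-26.

2012-02-26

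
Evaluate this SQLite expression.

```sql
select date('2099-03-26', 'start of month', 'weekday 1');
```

2099-03-02

`start of month` rewinds 2099-03-26 to 2099-03-01.
`weekday 1` advances to the next Monday; 2099-03-01 is a Sunday, so it moves forward to 2099-03-02.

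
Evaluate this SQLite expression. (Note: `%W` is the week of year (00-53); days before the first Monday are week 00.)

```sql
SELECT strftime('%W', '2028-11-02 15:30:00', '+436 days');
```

First apply '+436 days': 2028-11-02 15:30:00 → 2030-01-12 15:30:00.
2030-01-12 is a Saturday. SQLite's %W counts Mondays since the year started; the result is 01.

01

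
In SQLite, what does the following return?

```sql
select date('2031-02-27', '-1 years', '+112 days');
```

Adding -1 year to 2031-02-27 gives 2030-02-27.
Applying '+112 days' to 2030-02-27: counting 112 days forward gives 2030-06-19.

2030-06-19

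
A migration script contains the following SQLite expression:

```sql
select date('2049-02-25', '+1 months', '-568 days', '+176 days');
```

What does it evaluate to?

2048-02-27

Adding +1 month to 2049-02-25 gives 2049-03-25.
Applying '-568 days' to 2049-03-25: counting 568 days back gives 2047-09-04.
Applying '+176 days' to 2047-09-04: counting 176 days forward gives 2048-02-27.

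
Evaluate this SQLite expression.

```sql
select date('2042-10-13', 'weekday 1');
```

2042-10-13

`weekday 1` advances to the next Monday; 2042-10-13 is already a Monday, so it stays at 2042-10-13.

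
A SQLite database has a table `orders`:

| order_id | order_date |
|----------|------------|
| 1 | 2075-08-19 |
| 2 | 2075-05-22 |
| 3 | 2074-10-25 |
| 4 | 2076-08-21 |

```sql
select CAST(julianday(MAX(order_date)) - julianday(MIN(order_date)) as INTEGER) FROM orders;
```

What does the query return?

MIN = 2074-10-25, MAX = 2076-08-21.
6 days remain in October 2074 after the 25th (31 − 25).
Full months from November 2074 through July 2076 contribute their day counts.
Then 21 days into August 2076.
Total: 6 + 30 + 31 + 31 + 28 + 31 + 30 + 31 + 30 + 31 + 31 + 30 + 31 + 30 + 31 + 31 + 29 + 31 + 30 + 31 + 30 + 31 + 21 = 666.

666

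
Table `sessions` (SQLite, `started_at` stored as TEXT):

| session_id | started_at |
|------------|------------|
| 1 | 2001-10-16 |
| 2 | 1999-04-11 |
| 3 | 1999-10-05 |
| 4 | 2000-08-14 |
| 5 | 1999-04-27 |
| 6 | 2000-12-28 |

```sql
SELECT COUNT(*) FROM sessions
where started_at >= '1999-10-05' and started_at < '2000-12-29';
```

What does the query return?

Rows in [1999-10-05, 2000-12-29): 1999-10-05, 2000-08-14, 2000-12-28 → 3 rows.

3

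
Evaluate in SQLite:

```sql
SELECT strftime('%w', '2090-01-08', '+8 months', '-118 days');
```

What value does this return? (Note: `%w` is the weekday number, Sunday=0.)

First apply '+8 months', '-118 days': 2090-01-08 → 2090-05-13.
2090-05-13 is a Saturday; with Sunday=0 that is 6.

6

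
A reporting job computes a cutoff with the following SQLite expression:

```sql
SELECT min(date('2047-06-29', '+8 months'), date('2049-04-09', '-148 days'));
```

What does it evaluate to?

2048-02-29

date('2047-06-29', '+8 months') → 2048-02-29.
date('2049-04-09', '-148 days') → 2048-11-12.
Earlier of the two is 2048-02-29.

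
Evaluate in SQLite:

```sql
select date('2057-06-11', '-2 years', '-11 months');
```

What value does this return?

Adding -2 years to 2057-06-11 gives 2055-06-11.
Adding -11 months to 2055-06-11 gives 2054-07-11.

2054-07-11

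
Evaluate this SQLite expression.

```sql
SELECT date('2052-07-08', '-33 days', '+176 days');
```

Going back 8 days from 2052-07-08 reaches 2052-06-30 (last day of June, 30 days).
Going back 25 days within June lands on 2052-06-05.
Applying '+176 days' to 2052-06-05: counting 176 days forward gives 2052-11-28.

2052-11-28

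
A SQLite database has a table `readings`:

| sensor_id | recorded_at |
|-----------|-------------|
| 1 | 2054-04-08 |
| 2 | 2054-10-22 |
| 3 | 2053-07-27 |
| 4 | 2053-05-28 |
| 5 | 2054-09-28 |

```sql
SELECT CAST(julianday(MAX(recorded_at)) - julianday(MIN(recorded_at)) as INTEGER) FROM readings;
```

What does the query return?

512

MIN = 2053-05-28, MAX = 2054-10-22.
3 days remain in May 2053 after the 28th (31 − 28).
Full months from June 2053 through September 2054 contribute their day counts.
Then 22 days into October 2054.
Total: 3 + 30 + 31 + 31 + 30 + 31 + 30 + 31 + 31 + 28 + 31 + 30 + 31 + 30 + 31 + 31 + 30 + 22 = 512.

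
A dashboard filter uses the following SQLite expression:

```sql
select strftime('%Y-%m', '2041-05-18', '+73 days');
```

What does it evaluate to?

2041-07

First apply '+73 days': 2041-05-18 → 2041-07-30.
`%Y-%m` extracts the year-month: 2041-07.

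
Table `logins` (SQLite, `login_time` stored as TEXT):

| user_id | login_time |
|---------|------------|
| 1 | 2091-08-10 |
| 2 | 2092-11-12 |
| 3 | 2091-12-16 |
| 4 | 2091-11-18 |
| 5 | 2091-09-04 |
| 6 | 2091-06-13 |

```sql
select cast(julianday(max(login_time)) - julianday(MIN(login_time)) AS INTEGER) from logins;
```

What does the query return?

MIN = 2091-06-13, MAX = 2092-11-12.
17 days remain in June 2091 after the 13th (30 − 13).
Full months from July 2091 through October 2092 contribute their day counts.
Then 12 days into November 2092.
Total: 17 + 31 + 31 + 30 + 31 + 30 + 31 + 31 + 29 + 31 + 30 + 31 + 30 + 31 + 31 + 30 + 31 + 12 = 518.

518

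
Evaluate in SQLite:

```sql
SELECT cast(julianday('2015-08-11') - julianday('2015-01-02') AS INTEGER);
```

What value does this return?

221

29 days remain in January 2015 after the 2nd (31 − 2).
Full months from February 2015 through July 2015 contribute their day counts.
Then 11 days into August 2015.
Total: 29 + 28 + 31 + 30 + 31 + 30 + 31 + 11 = 221.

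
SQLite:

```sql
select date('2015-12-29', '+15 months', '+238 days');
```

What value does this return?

2017-11-22

Adding +15 months to 2015-12-29 gives 2017-03-29.
Applying '+238 days' to 2017-03-29: counting 238 days forward gives 2017-11-22.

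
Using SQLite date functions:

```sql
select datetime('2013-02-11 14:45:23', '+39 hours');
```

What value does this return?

2013-02-13 05:45:23

+39 hours from 2013-02-11 14:45:23 is 2013-02-13 05:45:23 (crosses midnight).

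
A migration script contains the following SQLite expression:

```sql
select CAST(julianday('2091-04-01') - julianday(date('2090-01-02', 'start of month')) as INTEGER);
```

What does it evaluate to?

`start of month` rewinds 2090-01-02 to 2090-01-01.
30 days remain in January 2090 after the 1st (31 − 1).
Full months from February 2090 through March 2091 contribute their day counts.
Then 1 day into April 2091.
Total: 30 + 28 + 31 + 30 + 31 + 30 + 31 + 31 + 30 + 31 + 30 + 31 + 31 + 28 + 31 + 1 = 455.

455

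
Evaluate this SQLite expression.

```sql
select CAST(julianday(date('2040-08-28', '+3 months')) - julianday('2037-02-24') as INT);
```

Adding +3 months to 2040-08-28 gives 2040-11-28.
4 days remain in February 2037 after the 24th (28 − 24).
Full months from March 2037 through October 2040 contribute their day counts.
Then 28 days into November 2040.
Total: 4 + 31 + 30 + 31 + 30 + 31 + 31 + 30 + 31 + 30 + 31 + 31 + 28 + 31 + 30 + 31 + 30 + 31 + 31 + 30 + 31 + 30 + 31 + 31 + 28 + 31 + 30 + 31 + 30 + 31 + 31 + 30 + 31 + 30 + 31 + 31 + 29 + 31 + 30 + 31 + 30 + 31 + 31 + 30 + 31 + 28 = 1373.

1373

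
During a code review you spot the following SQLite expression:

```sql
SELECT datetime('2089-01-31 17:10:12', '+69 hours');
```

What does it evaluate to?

2089-02-03 14:10:12

+69 hours from 2089-01-31 17:10:12 is 2089-02-03 14:10:12 (crosses midnight).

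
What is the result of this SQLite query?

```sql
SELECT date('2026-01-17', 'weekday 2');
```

`weekday 2` advances to the next Tuesday; 2026-01-17 is a Saturday, so it moves forward to 2026-01-20.

2026-01-20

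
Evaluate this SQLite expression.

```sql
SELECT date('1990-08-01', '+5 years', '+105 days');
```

1995-11-14

Adding +5 years to 1990-08-01 gives 1995-08-01.
Applying '+105 days' to 1995-08-01: counting 105 days forward gives 1995-11-14.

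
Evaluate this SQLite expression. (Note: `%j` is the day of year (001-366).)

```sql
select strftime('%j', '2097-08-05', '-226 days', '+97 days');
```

First apply '-226 days', '+97 days': 2097-08-05 → 2097-03-29.
Day-of-year for 2097-03-29: days since 2097-01-01 inclusive = 88, zero-padded to 088.

088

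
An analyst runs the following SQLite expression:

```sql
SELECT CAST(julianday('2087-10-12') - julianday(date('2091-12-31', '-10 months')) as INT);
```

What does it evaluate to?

-1238

Adding -10 months to 2091-12-31 targets 2091-02-31. February 2091 has only 28 days, so SQLite normalizes the 3-day overflow forward to 2091-03-03.
19 days remain in October 2087 after the 12th (31 − 12).
Full months from November 2087 through February 2091 contribute their day counts.
Then 3 days into March 2091.
Total: 19 + 30 + 31 + 31 + 29 + 31 + 30 + 31 + 30 + 31 + 31 + 30 + 31 + 30 + 31 + 31 + 28 + 31 + 30 + 31 + 30 + 31 + 31 + 30 + 31 + 30 + 31 + 31 + 28 + 31 + 30 + 31 + 30 + 31 + 31 + 30 + 31 + 30 + 31 + 31 + 28 + 3 = 1238.
The subtraction is earlier − later, so the result is −1238 → -1238.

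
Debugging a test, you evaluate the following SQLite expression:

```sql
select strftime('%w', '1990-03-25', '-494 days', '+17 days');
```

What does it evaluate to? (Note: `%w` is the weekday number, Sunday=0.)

6

First apply '-494 days', '+17 days': 1990-03-25 → 1988-12-03.
1988-12-03 is a Saturday; with Sunday=0 that is 6.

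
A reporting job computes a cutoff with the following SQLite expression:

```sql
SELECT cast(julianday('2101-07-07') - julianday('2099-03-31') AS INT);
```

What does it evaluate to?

0 days remain in March 2099 after the 31st (31 − 31).
Full months from April 2099 through June 2101 contribute their day counts.
Then 7 days into July 2101.
Total: 0 + 30 + 31 + 30 + 31 + 31 + 30 + 31 + 30 + 31 + 31 + 28 + 31 + 30 + 31 + 30 + 31 + 31 + 30 + 31 + 30 + 31 + 31 + 28 + 31 + 30 + 31 + 30 + 7 = 828.

828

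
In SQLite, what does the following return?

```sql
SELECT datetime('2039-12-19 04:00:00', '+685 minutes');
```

685 minutes = 11h 25m; +685 minutes from 2039-12-19 04:00:00 is 2039-12-19 15:25:00.

2039-12-19 15:25:00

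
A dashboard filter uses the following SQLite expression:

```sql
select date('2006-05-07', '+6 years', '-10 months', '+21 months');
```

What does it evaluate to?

2013-04-07

Adding +6 years to 2006-05-07 gives 2012-05-07.
Adding -10 months to 2012-05-07 gives 2011-07-07.
Adding +21 months to 2011-07-07 gives 2013-04-07.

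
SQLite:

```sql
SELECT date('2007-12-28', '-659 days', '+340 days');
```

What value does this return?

2007-02-12

Applying '-659 days' to 2007-12-28: counting 659 days back gives 2006-03-09.
Applying '+340 days' to 2006-03-09: counting 340 days forward gives 2007-02-12.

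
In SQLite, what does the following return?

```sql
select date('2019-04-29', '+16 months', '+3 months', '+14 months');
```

Adding +16 months to 2019-04-29 gives 2020-08-29.
Adding +3 months to 2020-08-29 gives 2020-11-29.
Adding +14 months to 2020-11-29 gives 2022-01-29.

2022-01-29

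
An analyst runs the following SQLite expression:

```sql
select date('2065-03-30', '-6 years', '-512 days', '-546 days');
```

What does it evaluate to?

Adding -6 years to 2065-03-30 gives 2059-03-30.
Applying '-512 days' to 2059-03-30: counting 512 days back gives 2057-11-03.
Applying '-546 days' to 2057-11-03: counting 546 days back gives 2056-05-06.

2056-05-06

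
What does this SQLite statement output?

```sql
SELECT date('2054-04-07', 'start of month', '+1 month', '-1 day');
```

`start of month` rewinds 2054-04-07 to 2054-04-01.
Adding +1 month to 2054-04-01 gives 2054-05-01.
Going back 1 day from 2054-05-01 reaches 2054-04-30 (last day of April, 30 days).

2054-04-30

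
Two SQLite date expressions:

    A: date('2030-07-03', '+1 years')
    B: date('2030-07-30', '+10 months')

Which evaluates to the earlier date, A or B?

A = 2031-07-03.
B = 2031-05-30.
B is earlier.

B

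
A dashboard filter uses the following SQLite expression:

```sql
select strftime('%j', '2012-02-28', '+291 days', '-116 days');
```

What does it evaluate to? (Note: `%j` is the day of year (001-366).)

First apply '+291 days', '-116 days': 2012-02-28 → 2012-08-21.
Day-of-year for 2012-08-21: days since 2012-01-01 inclusive = 234, zero-padded to 234.

234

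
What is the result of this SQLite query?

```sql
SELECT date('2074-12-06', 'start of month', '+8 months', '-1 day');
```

2075-07-31

`start of month` rewinds 2074-12-06 to 2074-12-01.
Adding +8 months to 2074-12-01 gives 2075-08-01.
Going back 1 day from 2075-08-01 reaches 2075-07-31 (last day of July, 31 days).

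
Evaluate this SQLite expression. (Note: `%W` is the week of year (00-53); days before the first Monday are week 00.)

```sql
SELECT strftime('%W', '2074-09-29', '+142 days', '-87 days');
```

47

First apply '+142 days', '-87 days': 2074-09-29 → 2074-11-23.
2074-11-23 is a Friday. SQLite's %W counts Mondays since the year started; the result is 47.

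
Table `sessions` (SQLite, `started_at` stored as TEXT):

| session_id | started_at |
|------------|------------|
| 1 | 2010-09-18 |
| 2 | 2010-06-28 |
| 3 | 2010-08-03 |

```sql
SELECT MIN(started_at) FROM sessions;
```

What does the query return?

MIN over {2010-06-28, 2010-08-03, 2010-09-18}.

2010-06-28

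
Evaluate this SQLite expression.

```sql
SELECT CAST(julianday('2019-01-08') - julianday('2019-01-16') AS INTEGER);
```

-8

Both dates are in January 2019: 16 − 8 = 8.
The subtraction is earlier − later, so the result is −8 → -8.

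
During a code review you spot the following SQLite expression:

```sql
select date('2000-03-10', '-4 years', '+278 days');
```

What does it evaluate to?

Adding -4 years to 2000-03-10 gives 1996-03-10.
Applying '+278 days' to 1996-03-10: counting 278 days forward gives 1996-12-13.

1996-12-13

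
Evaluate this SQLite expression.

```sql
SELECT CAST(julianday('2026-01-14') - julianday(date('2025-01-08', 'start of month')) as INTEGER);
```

378

`start of month` rewinds 2025-01-08 to 2025-01-01.
30 days remain in January 2025 after the 1st (31 − 1).
Full months from February 2025 through December 2025 contribute their day counts.
Then 14 days into January 2026.
Total: 30 + 28 + 31 + 30 + 31 + 30 + 31 + 31 + 30 + 31 + 30 + 31 + 14 = 378.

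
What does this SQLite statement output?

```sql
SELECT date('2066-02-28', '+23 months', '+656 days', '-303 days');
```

Adding +23 months to 2066-02-28 gives 2068-01-28.
Applying '+656 days' to 2068-01-28: counting 656 days forward gives 2069-11-14.
Applying '-303 days' to 2069-11-14: counting 303 days back gives 2069-01-15.

2069-01-15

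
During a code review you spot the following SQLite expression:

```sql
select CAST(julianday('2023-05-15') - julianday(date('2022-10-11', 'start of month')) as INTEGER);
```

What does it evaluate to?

`start of month` rewinds 2022-10-11 to 2022-10-01.
30 days remain in October 2022 after the 1st (31 − 1).
Full months from November 2022 through April 2023 contribute their day counts.
Then 15 days into May 2023.
Total: 30 + 30 + 31 + 31 + 28 + 31 + 30 + 15 = 226.

226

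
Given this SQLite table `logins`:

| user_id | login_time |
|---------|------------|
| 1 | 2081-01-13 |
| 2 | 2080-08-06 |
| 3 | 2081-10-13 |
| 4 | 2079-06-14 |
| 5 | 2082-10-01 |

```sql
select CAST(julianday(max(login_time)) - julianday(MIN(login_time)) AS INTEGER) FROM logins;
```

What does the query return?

MIN = 2079-06-14, MAX = 2082-10-01.
16 days remain in June 2079 after the 14th (30 − 14).
Full months from July 2079 through September 2082 contribute their day counts.
Then 1 day into October 2082.
Total: 16 + 31 + 31 + 30 + 31 + 30 + 31 + 31 + 29 + 31 + 30 + 31 + 30 + 31 + 31 + 30 + 31 + 30 + 31 + 31 + 28 + 31 + 30 + 31 + 30 + 31 + 31 + 30 + 31 + 30 + 31 + 31 + 28 + 31 + 30 + 31 + 30 + 31 + 31 + 30 + 1 = 1205.

1205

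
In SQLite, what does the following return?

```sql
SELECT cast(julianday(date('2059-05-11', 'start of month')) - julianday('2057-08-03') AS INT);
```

636

`start of month` rewinds 2059-05-11 to 2059-05-01.
28 days remain in August 2057 after the 3rd (31 − 3).
Full months from September 2057 through April 2059 contribute their day counts.
Then 1 day into May 2059.
Total: 28 + 30 + 31 + 30 + 31 + 31 + 28 + 31 + 30 + 31 + 30 + 31 + 31 + 30 + 31 + 30 + 31 + 31 + 28 + 31 + 30 + 1 = 636.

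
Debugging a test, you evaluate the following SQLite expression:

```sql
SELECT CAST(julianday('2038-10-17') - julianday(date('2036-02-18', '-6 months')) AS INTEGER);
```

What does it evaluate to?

Adding -6 months to 2036-02-18 gives 2035-08-18.
13 days remain in August 2035 after the 18th (31 − 18).
Full months from September 2035 through September 2038 contribute their day counts.
Then 17 days into October 2038.
Total: 13 + 30 + 31 + 30 + 31 + 31 + 29 + 31 + 30 + 31 + 30 + 31 + 31 + 30 + 31 + 30 + 31 + 31 + 28 + 31 + 30 + 31 + 30 + 31 + 31 + 30 + 31 + 30 + 31 + 31 + 28 + 31 + 30 + 31 + 30 + 31 + 31 + 30 + 17 = 1156.

1156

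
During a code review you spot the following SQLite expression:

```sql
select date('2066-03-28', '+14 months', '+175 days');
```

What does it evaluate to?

2067-11-19

Adding +14 months to 2066-03-28 gives 2067-05-28.
Applying '+175 days' to 2067-05-28: counting 175 days forward gives 2067-11-19.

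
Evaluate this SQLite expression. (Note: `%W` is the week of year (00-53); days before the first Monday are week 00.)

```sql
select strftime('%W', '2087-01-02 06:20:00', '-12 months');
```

First apply '-12 months': 2087-01-02 06:20:00 → 2086-01-02 06:20:00.
2086-01-02 is a Wednesday. SQLite's %W counts Mondays since the year started; the result is 00.

00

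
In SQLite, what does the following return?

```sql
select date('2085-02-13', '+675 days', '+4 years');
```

Applying '+675 days' to 2085-02-13: counting 675 days forward gives 2086-12-20.
Adding +4 years to 2086-12-20 gives 2090-12-20.

2090-12-20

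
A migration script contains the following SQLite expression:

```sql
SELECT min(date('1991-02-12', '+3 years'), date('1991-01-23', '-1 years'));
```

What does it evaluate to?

1990-01-23

date('1991-02-12', '+3 years') → 1994-02-12.
date('1991-01-23', '-1 years') → 1990-01-23.
Earlier of the two is 1990-01-23.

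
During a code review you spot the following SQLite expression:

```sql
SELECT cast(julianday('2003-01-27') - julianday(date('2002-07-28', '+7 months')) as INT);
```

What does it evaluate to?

Adding +7 months to 2002-07-28 gives 2003-02-28.
4 days remain in January 2003 after the 27th (31 − 27).
Then 28 days into February 2003.
Total: 4 + 28 = 32.
The subtraction is earlier − later, so the result is −32 → -32.

-32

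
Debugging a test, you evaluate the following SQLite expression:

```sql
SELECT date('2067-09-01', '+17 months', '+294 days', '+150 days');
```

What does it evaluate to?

2070-04-21

Adding +17 months to 2067-09-01 gives 2069-02-01.
Applying '+294 days' to 2069-02-01: counting 294 days forward gives 2069-11-22.
Applying '+150 days' to 2069-11-22: counting 150 days forward gives 2070-04-21.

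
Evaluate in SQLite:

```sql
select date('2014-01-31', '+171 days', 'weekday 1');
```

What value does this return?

Applying '+171 days' to 2014-01-31: counting 171 days forward gives 2014-07-21.
`weekday 1` advances to the next Monday; 2014-07-21 is already a Monday, so it stays at 2014-07-21.

2014-07-21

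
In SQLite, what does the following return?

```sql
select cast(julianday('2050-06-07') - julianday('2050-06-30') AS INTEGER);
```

Both dates are in June 2050: 30 − 7 = 23.
The subtraction is earlier − later, so the result is −23 → -23.

-23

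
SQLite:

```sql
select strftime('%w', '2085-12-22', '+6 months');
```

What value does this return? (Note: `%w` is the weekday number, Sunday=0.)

First apply '+6 months': 2085-12-22 → 2086-06-22.
2086-06-22 is a Saturday; with Sunday=0 that is 6.

6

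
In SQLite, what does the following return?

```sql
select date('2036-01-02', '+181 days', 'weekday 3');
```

2036-07-02

Applying '+181 days' to 2036-01-02: counting 181 days forward gives 2036-07-01.
`weekday 3` advances to the next Wednesday; 2036-07-01 is a Tuesday, so it moves forward to 2036-07-02.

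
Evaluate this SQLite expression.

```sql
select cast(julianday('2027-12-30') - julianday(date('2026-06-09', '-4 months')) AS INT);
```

Adding -4 months to 2026-06-09 gives 2026-02-09.
19 days remain in February 2026 after the 9th (28 − 9).
Full months from March 2026 through November 2027 contribute their day counts.
Then 30 days into December 2027.
Total: 19 + 31 + 30 + 31 + 30 + 31 + 31 + 30 + 31 + 30 + 31 + 31 + 28 + 31 + 30 + 31 + 30 + 31 + 31 + 30 + 31 + 30 + 30 = 689.

689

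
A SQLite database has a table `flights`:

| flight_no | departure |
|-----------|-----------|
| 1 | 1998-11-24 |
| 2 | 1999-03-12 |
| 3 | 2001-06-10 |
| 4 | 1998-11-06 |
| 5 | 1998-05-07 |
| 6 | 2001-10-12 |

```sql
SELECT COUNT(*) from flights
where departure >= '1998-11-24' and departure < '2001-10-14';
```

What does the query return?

Rows in [1998-11-24, 2001-10-14): 1998-11-24, 1999-03-12, 2001-06-10, 2001-10-12 → 4 rows.

4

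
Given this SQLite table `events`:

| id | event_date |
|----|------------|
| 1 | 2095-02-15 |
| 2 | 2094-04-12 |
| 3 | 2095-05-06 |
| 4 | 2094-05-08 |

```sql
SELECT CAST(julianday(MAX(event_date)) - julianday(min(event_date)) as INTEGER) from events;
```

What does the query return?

MIN = 2094-04-12, MAX = 2095-05-06.
18 days remain in April 2094 after the 12th (30 − 12).
Full months from May 2094 through April 2095 contribute their day counts.
Then 6 days into May 2095.
Total: 18 + 31 + 30 + 31 + 31 + 30 + 31 + 30 + 31 + 31 + 28 + 31 + 30 + 6 = 389.

389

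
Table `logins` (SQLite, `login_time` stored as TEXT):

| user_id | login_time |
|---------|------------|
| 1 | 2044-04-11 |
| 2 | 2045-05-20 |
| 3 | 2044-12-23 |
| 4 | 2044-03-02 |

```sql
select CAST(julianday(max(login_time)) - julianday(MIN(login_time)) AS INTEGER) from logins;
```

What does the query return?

MIN = 2044-03-02, MAX = 2045-05-20.
29 days remain in March 2044 after the 2nd (31 − 2).
Full months from April 2044 through April 2045 contribute their day counts.
Then 20 days into May 2045.
Total: 29 + 30 + 31 + 30 + 31 + 31 + 30 + 31 + 30 + 31 + 31 + 28 + 31 + 30 + 20 = 444.

444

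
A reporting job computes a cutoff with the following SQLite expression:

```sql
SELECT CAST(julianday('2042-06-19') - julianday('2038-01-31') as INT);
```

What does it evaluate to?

1600

0 days remain in January 2038 after the 31st (31 − 31).
Full months from February 2038 through May 2042 contribute their day counts.
Then 19 days into June 2042.
Total: 0 + 28 + 31 + 30 + 31 + 30 + 31 + 31 + 30 + 31 + 30 + 31 + 31 + 28 + 31 + 30 + 31 + 30 + 31 + 31 + 30 + 31 + 30 + 31 + 31 + 29 + 31 + 30 + 31 + 30 + 31 + 31 + 30 + 31 + 30 + 31 + 31 + 28 + 31 + 30 + 31 + 30 + 31 + 31 + 30 + 31 + 30 + 31 + 31 + 28 + 31 + 30 + 31 + 19 = 1600.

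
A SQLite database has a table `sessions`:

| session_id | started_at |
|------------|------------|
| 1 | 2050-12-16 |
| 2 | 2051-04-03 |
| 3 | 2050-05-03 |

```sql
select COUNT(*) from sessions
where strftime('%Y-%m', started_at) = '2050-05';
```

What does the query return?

1

Rows with year-month 2050-05: 2050-05-03 → 1.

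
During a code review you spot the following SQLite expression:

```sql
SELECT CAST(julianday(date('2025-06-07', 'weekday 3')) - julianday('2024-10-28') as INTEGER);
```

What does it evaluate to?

226

`weekday 3` advances to the next Wednesday; 2025-06-07 is a Saturday, so it moves forward to 2025-06-11.
3 days remain in October 2024 after the 28th (31 − 28).
Full months from November 2024 through May 2025 contribute their day counts.
Then 11 days into June 2025.
Total: 3 + 30 + 31 + 31 + 28 + 31 + 30 + 31 + 11 = 226.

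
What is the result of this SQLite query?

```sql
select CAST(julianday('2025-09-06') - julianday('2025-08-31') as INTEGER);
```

0 days remain in August 2025 after the 31st (31 − 31).
Then 6 days into September 2025.
Total: 0 + 6 = 6.

6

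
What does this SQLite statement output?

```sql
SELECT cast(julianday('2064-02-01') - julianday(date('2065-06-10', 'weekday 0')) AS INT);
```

-499

`weekday 0` advances to the next Sunday; 2065-06-10 is a Wednesday, so it moves forward to 2065-06-14.
28 days remain in February 2064 after the 1st (29 − 1).
Full months from March 2064 through May 2065 contribute their day counts.
Then 14 days into June 2065.
Total: 28 + 31 + 30 + 31 + 30 + 31 + 31 + 30 + 31 + 30 + 31 + 31 + 28 + 31 + 30 + 31 + 14 = 499.
The subtraction is earlier − later, so the result is −499 → -499.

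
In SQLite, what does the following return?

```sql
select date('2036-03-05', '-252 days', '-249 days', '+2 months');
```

Applying '-252 days' to 2036-03-05: counting 252 days back gives 2035-06-27.
Applying '-249 days' to 2035-06-27: counting 249 days back gives 2034-10-21.
Adding +2 months to 2034-10-21 gives 2034-12-21.

2034-12-21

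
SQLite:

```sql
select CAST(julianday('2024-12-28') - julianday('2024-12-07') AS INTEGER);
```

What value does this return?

Both dates are in December 2024: 28 − 7 = 21.

21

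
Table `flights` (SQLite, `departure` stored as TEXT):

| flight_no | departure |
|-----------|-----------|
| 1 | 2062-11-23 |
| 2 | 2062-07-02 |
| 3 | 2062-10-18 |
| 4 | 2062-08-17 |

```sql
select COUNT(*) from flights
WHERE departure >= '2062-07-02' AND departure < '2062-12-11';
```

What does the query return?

Rows in [2062-07-02, 2062-12-11): 2062-11-23, 2062-07-02, 2062-10-18, 2062-08-17 → 4 rows.

4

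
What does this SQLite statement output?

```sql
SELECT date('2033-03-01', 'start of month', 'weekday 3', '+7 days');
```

`start of month` rewinds 2033-03-01 to 2033-03-01.
`weekday 3` advances to the next Wednesday; 2033-03-01 is a Tuesday, so it moves forward to 2033-03-02.
Advancing 7 more days within March lands on 2033-03-09.

2033-03-09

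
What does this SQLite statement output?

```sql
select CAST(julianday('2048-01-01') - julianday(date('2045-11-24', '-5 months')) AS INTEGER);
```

Adding -5 months to 2045-11-24 gives 2045-06-24.
6 days remain in June 2045 after the 24th (30 − 24).
Full months from July 2045 through December 2047 contribute their day counts.
Then 1 day into January 2048.
Total: 6 + 31 + 31 + 30 + 31 + 30 + 31 + 31 + 28 + 31 + 30 + 31 + 30 + 31 + 31 + 30 + 31 + 30 + 31 + 31 + 28 + 31 + 30 + 31 + 30 + 31 + 31 + 30 + 31 + 30 + 31 + 1 = 921.

921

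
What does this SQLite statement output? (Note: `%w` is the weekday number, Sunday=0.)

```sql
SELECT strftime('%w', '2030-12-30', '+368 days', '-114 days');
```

3

First apply '+368 days', '-114 days': 2030-12-30 → 2031-09-10.
2031-09-10 is a Wednesday; with Sunday=0 that is 3.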